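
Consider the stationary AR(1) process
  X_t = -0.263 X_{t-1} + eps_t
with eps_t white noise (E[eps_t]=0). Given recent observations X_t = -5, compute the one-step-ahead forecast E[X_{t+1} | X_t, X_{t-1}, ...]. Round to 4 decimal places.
E[X_{t+1} \mid \mathcal F_t] = 1.3150

For an AR(p) model X_t = c + sum_i phi_i X_{t-i} + eps_t, the
one-step-ahead conditional mean is
  E[X_{t+1} | X_t, ...] = c + sum_i phi_i X_{t+1-i}.
Substitute known values:
  E[X_{t+1} | ...] = (-0.263) * (-5)
                   = 1.3150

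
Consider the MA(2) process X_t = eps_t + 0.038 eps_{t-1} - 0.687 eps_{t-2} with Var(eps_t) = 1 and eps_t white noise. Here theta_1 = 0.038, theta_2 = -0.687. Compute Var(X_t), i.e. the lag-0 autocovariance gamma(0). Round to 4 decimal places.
\gamma(0) = 1.4734

For an MA(q) process X_t = eps_t + sum_i theta_i eps_{t-i} with
Var(eps_t) = sigma^2, the variance is
  gamma(0) = sigma^2 * (1 + sum_i theta_i^2).
  sum_i theta_i^2 = (0.038)^2 + (-0.687)^2 = 0.001444 + 0.471969 = 0.473413.
  gamma(0) = 1 * (1 + 0.473413) = 1 * 1.473413 = 1.473413, which rounds to 1.4734.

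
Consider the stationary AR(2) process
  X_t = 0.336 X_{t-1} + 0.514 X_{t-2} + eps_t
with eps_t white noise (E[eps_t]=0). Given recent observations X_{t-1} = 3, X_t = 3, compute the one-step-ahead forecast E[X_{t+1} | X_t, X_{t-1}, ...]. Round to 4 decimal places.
E[X_{t+1} \mid \mathcal F_t] = 2.5500

For an AR(p) model X_t = c + sum_i phi_i X_{t-i} + eps_t, the
one-step-ahead conditional mean is
  E[X_{t+1} | X_t, ...] = c + sum_i phi_i X_{t+1-i}.
Substitute known values:
  E[X_{t+1} | ...] = (0.336) * (3) + (0.514) * (3)
                   = 2.5500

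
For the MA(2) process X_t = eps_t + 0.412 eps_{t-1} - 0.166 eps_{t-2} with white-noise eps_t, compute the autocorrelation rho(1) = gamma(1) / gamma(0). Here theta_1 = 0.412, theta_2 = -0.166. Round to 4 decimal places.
\rho(1) = 0.2870

For an MA(q) process with theta_0 = 1, the autocovariance is
  gamma(k) = sigma^2 * sum_{i=0..q-k} theta_i * theta_{i+k},
and rho(k) = gamma(k) / gamma(0). Sigma^2 cancels.
  numerator   = (1)*(0.412) + (0.412)*(-0.166) = 0.343608.
  denominator = (1)^2 + (0.412)^2 + (-0.166)^2 = 1.1973.
  rho(1) = 0.343608 / 1.1973 = 0.2870.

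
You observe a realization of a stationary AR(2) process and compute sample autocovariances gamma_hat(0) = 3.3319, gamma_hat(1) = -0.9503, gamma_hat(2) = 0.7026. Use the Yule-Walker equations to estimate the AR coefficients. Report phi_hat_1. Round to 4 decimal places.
\hat\phi_{1} = -0.2450

The Yule-Walker equations for an AR(p) process read, in matrix form,
  Gamma_p phi = r_p,   with   (Gamma_p)_{ij} = gamma(|i - j|),
                       (r_p)_i = gamma(i),   i,j = 1..p.
Substitute the sample gammas (Toeplitz matrix and right-hand side of size 2):
  Gamma_p = [[3.3319, -0.9503], [-0.9503, 3.3319]]
  r_p     = [-0.9503, 0.7026]
Written out:
  3.3319 phi_1 - 0.9503 phi_2 = -0.9503
  -0.9503 phi_1 + 3.3319 phi_2 = 0.7026
Solve by Cramer's rule:
  det = gamma(0)^2 - gamma(1)^2 = (3.3319)^2 - (-0.9503)^2 = 11.10155761 - 0.90307009 = 10.19848752
  phi_hat_1 = [gamma(1) gamma(0) - gamma(1) gamma(2)] / det = [(-0.9503)(3.3319) - (-0.9503)(0.7026)] / 10.19848752 = -2.49862379 / 10.19848752 = -0.245
  phi_hat_2 = [gamma(0) gamma(2) - gamma(1)^2] / det = [(3.3319)(0.7026) - (-0.9503)^2] / 10.19848752 = 1.43792285 / 10.19848752 = 0.141
So phi_hat = [-0.2450, 0.1410].
Therefore phi_hat_1 = -0.2450.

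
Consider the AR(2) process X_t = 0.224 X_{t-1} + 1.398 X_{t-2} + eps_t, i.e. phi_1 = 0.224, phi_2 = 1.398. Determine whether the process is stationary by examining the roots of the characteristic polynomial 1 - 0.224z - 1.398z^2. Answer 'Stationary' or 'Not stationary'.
\text{Not stationary}

The AR(p) characteristic polynomial is P(z) = 1 - 0.224z - 1.398z^2.
Stationarity requires all roots to lie outside the unit circle, i.e. |z| > 1 for every root.
Set 1 + (-0.224) z + (-1.398) z^2 = 0, i.e. a z^2 + b z + c = 0 with a = -1.398, b = -0.224, c = 1.
Discriminant D = b^2 - 4ac = (-0.224)^2 - 4*(-1.398)*1 = 0.050176 - (-5.592) = 5.642176.
D >= 0, so the roots are real: z = (-b +/- sqrt(D)) / (2a) = (0.224 +/- 2.375327) / (-2.796).
  z_1 = (0.224 + 2.375327) / (-2.796) = -0.9297,   |z_1| = 0.9297.
  z_2 = (0.224 - 2.375327) / (-2.796) = 0.7694,   |z_2| = 0.7694.
Moduli of all roots: 0.9297, 0.7694.
All moduli strictly greater than 1? No.
Verdict: Not stationary.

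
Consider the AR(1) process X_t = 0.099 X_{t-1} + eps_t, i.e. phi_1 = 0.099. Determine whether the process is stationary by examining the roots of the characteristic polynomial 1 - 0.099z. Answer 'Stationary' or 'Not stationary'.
\text{Stationary}

The AR(p) characteristic polynomial is P(z) = 1 - 0.099z.
Stationarity requires all roots to lie outside the unit circle, i.e. |z| > 1 for every root.
This is linear in z: 1 + (-0.099) z = 0  =>  z = -1/(-0.099) = 10.10101,  |z| = 10.10101.
Moduli of all roots: 10.1010.
All moduli strictly greater than 1? Yes.
Verdict: Stationary.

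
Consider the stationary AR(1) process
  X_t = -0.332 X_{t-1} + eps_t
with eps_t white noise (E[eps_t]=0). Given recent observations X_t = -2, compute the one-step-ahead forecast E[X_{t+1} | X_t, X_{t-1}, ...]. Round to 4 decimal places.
E[X_{t+1} \mid \mathcal F_t] = 0.6640

For an AR(p) model X_t = c + sum_i phi_i X_{t-i} + eps_t, the
one-step-ahead conditional mean is
  E[X_{t+1} | X_t, ...] = c + sum_i phi_i X_{t+1-i}.
Substitute known values:
  E[X_{t+1} | ...] = (-0.332) * (-2)
                   = 0.6640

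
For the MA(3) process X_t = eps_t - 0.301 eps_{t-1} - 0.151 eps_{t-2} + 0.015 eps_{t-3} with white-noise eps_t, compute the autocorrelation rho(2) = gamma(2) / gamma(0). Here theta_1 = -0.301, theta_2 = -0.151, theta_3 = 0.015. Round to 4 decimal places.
\rho(2) = -0.1396

For an MA(q) process with theta_0 = 1, the autocovariance is
  gamma(k) = sigma^2 * sum_{i=0..q-k} theta_i * theta_{i+k},
and rho(k) = gamma(k) / gamma(0). Sigma^2 cancels.
  numerator   = (1)*(-0.151) + (-0.301)*(0.015) = -0.155515.
  denominator = (1)^2 + (-0.301)^2 + (-0.151)^2 + (0.015)^2 = 1.113627.
  rho(2) = -0.155515 / 1.113627 = -0.1396.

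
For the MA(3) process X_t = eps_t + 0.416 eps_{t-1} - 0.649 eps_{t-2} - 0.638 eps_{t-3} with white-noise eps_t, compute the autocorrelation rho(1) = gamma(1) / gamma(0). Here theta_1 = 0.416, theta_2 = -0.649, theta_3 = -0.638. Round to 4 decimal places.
\rho(1) = 0.2799

For an MA(q) process with theta_0 = 1, the autocovariance is
  gamma(k) = sigma^2 * sum_{i=0..q-k} theta_i * theta_{i+k},
and rho(k) = gamma(k) / gamma(0). Sigma^2 cancels.
  numerator   = (1)*(0.416) + (0.416)*(-0.649) + (-0.649)*(-0.638) = 0.560078.
  denominator = (1)^2 + (0.416)^2 + (-0.649)^2 + (-0.638)^2 = 2.001301.
  rho(1) = 0.560078 / 2.001301 = 0.2799.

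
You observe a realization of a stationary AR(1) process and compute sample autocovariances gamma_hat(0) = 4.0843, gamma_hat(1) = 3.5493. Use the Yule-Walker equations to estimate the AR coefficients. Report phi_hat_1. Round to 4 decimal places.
\hat\phi_{1} = 0.8690

The Yule-Walker equations for an AR(p) process read, in matrix form,
  Gamma_p phi = r_p,   with   (Gamma_p)_{ij} = gamma(|i - j|),
                       (r_p)_i = gamma(i),   i,j = 1..p.
Substitute the sample gammas (Toeplitz matrix and right-hand side of size 1):
  Gamma_p = [[4.0843]]
  r_p     = [3.5493]
With p = 1 this is the single equation gamma(0) phi_1 = gamma(1):
  phi_hat_1 = gamma(1) / gamma(0) = 3.5493 / 4.0843 = 0.8690.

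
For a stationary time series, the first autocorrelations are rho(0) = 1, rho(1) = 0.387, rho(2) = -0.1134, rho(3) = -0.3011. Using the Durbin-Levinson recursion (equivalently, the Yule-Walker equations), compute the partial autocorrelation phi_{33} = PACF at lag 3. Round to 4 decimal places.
\phi_{33} = -0.1611

The PACF at lag k is phi_{kk}, the last component of the solution
to the Yule-Walker system G_k phi = r_k where
  (G_k)_{ij} = rho(|i - j|), (r_k)_i = rho(i), i,j = 1..k.
Equivalently, Durbin-Levinson gives phi_{kk} iteratively:
  phi_{11} = rho(1)
  phi_{kk} = [rho(k) - sum_{j=1..k-1} phi_{k-1,j} rho(k-j)]
            / [1 - sum_{j=1..k-1} phi_{k-1,j} rho(j)],
  phi_{k,j} = phi_{k-1,j} - phi_{kk} phi_{k-1,k-j},  j = 1..k-1.
Step k = 1:
  phi_11 = rho(1) = 0.387.
Step k = 2:
  phi_22 = [rho(2) - phi_11 rho(1)] / [1 - phi_11 rho(1)] = [-0.1134 - (0.387)(0.387)] / [1 - (0.387)(0.387)]
         = -0.263169 / 0.850231 = -0.309526.
  Update: phi_21 = phi_11 - phi_22 phi_11 = 0.387 - (-0.309526)(0.387) = 0.506787.
Step k = 3:
  phi_33 = [rho(3) - phi_21 rho(2) - phi_22 rho(1)] / [1 - phi_21 rho(1) - phi_22 rho(2)]
    numerator   = -0.3011 - (0.506787)(-0.1134) - (-0.309526)(0.387) = -0.12384364
    denominator = 1 - (0.506787)(0.387) - (-0.309526)(-0.1134) = 0.76877323
  phi_33 = -0.12384364 / 0.76877323 = -0.1611.
Therefore phi_{33} = -0.1611.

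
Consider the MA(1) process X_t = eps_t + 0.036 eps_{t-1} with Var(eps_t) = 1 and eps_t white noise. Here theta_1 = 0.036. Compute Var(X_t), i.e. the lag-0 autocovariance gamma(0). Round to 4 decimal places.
\gamma(0) = 1.0013

For an MA(q) process X_t = eps_t + sum_i theta_i eps_{t-i} with
Var(eps_t) = sigma^2, the variance is
  gamma(0) = sigma^2 * (1 + sum_i theta_i^2).
  sum_i theta_i^2 = (0.036)^2 = 0.001296.
  gamma(0) = 1 * (1 + 0.001296) = 1 * 1.001296 = 1.001296, which rounds to 1.0013.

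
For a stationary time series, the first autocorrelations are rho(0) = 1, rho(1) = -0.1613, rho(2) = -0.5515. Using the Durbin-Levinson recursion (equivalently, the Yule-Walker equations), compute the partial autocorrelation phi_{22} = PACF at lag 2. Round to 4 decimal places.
\phi_{22} = -0.5929

The PACF at lag k is phi_{kk}, the last component of the solution
to the Yule-Walker system G_k phi = r_k where
  (G_k)_{ij} = rho(|i - j|), (r_k)_i = rho(i), i,j = 1..k.
Equivalently, Durbin-Levinson gives phi_{kk} iteratively:
  phi_{11} = rho(1)
  phi_{kk} = [rho(k) - sum_{j=1..k-1} phi_{k-1,j} rho(k-j)]
            / [1 - sum_{j=1..k-1} phi_{k-1,j} rho(j)],
  phi_{k,j} = phi_{k-1,j} - phi_{kk} phi_{k-1,k-j},  j = 1..k-1.
Step k = 1:
  phi_11 = rho(1) = -0.1613.
Step k = 2:
  phi_22 = [rho(2) - phi_11 rho(1)] / [1 - phi_11 rho(1)] = [-0.5515 - (-0.1613)(-0.1613)] / [1 - (-0.1613)(-0.1613)]
         = -0.57751769 / 0.97398231 = -0.5929.
Therefore phi_{22} = -0.5929.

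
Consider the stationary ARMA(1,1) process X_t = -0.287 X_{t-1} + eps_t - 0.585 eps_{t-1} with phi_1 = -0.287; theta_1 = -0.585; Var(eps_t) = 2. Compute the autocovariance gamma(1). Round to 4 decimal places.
\gamma(1) = -2.2196

Multiply the model equation by X_{t-k} and take expectations. With theta_0 = psi_0 = 1 and psi_j the MA(infinity) weights, this gives
  gamma(k) - sum_i phi_i gamma(k-i) = c_k,
  c_k = sigma^2 * sum_{j=k..q} theta_j psi_{j-k}   (c_k = 0 for k > q),
using gamma(-m) = gamma(m).
psi-weights needed (psi_j = theta_j + sum_i phi_i psi_{j-i}):
  psi_1 = theta_1 + phi_1 = -0.585 + (-0.287) = -0.872
Right-hand sides:
  c_0 = sigma^2 (1 + theta_1 psi_1) = 2 * (1 + (-0.585)(-0.872)) = 2 * 1.51012 = 3.02024
  c_1 = sigma^2 theta_1 = 2 * (-0.585) = -1.17
  c_2 = 0
Equations for k = 0 and k = 1 (AR order 1):
  gamma(0) = phi_1 gamma(1) + c_0
  gamma(1) = phi_1 gamma(0) + c_1
Substituting the second into the first: gamma(0) (1 - phi_1^2) = c_0 + phi_1 c_1, so
  gamma(0) = (c_0 + phi_1 c_1) / (1 - phi_1^2) = (3.02024 + (-0.287)(-1.17)) / (1 - (-0.287)^2) = 3.35603 / 0.917631 = 3.657276.
  gamma(1) = phi_1 gamma(0) + c_1 = (-0.287)(3.657276) + (-1.17) = -2.219638.
Therefore gamma(1) = -2.2196 (to 4 decimal places).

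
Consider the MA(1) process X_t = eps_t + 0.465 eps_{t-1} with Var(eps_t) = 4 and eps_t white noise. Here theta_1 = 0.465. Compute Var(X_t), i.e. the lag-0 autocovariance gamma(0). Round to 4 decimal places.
\gamma(0) = 4.8649

For an MA(q) process X_t = eps_t + sum_i theta_i eps_{t-i} with
Var(eps_t) = sigma^2, the variance is
  gamma(0) = sigma^2 * (1 + sum_i theta_i^2).
  sum_i theta_i^2 = (0.465)^2 = 0.216225.
  gamma(0) = 4 * (1 + 0.216225) = 4 * 1.216225 = 4.8649.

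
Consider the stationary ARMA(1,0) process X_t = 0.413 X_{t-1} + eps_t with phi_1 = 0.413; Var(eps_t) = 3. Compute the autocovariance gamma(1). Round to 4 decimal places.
\gamma(1) = 1.4938

Multiply the model equation by X_{t-k} and take expectations. With theta_0 = psi_0 = 1 and psi_j the MA(infinity) weights, this gives
  gamma(k) - sum_i phi_i gamma(k-i) = c_k,
  c_k = sigma^2 * sum_{j=k..q} theta_j psi_{j-k}   (c_k = 0 for k > q),
using gamma(-m) = gamma(m).
Pure AR (q = 0): c_0 = sigma^2 = 3, c_k = 0 for k >= 1.
Equations for k = 0 and k = 1 (AR order 1):
  gamma(0) = phi_1 gamma(1) + c_0
  gamma(1) = phi_1 gamma(0) + c_1
Substituting the second into the first: gamma(0) (1 - phi_1^2) = c_0 + phi_1 c_1, so
  gamma(0) = c_0 / (1 - phi_1^2) = 3 / (1 - (0.413)^2) = 3 / 0.829431 = 3.616937.
  gamma(1) = phi_1 gamma(0) = (0.413)(3.616937) = 1.493795.
Therefore gamma(1) = 1.4938 (to 4 decimal places).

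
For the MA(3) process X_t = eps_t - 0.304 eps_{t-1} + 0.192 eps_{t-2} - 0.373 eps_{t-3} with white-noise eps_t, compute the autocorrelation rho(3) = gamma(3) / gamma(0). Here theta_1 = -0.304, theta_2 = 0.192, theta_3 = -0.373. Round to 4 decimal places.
\rho(3) = -0.2941

For an MA(q) process with theta_0 = 1, the autocovariance is
  gamma(k) = sigma^2 * sum_{i=0..q-k} theta_i * theta_{i+k},
and rho(k) = gamma(k) / gamma(0). Sigma^2 cancels.
  numerator   = (1)*(-0.373) = -0.373.
  denominator = (1)^2 + (-0.304)^2 + (0.192)^2 + (-0.373)^2 = 1.268409.
  rho(3) = -0.373 / 1.268409 = -0.2941.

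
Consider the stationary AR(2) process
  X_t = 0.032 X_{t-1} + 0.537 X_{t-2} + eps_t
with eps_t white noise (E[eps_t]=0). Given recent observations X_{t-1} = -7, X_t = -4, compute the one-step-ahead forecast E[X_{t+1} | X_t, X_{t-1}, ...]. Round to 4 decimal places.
E[X_{t+1} \mid \mathcal F_t] = -3.8870

For an AR(p) model X_t = c + sum_i phi_i X_{t-i} + eps_t, the
one-step-ahead conditional mean is
  E[X_{t+1} | X_t, ...] = c + sum_i phi_i X_{t+1-i}.
Substitute known values:
  E[X_{t+1} | ...] = (0.032) * (-4) + (0.537) * (-7)
                   = -3.8870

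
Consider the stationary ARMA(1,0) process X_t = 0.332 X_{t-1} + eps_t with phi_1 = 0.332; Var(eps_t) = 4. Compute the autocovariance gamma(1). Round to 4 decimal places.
\gamma(1) = 1.4925

Multiply the model equation by X_{t-k} and take expectations. With theta_0 = psi_0 = 1 and psi_j the MA(infinity) weights, this gives
  gamma(k) - sum_i phi_i gamma(k-i) = c_k,
  c_k = sigma^2 * sum_{j=k..q} theta_j psi_{j-k}   (c_k = 0 for k > q),
using gamma(-m) = gamma(m).
Pure AR (q = 0): c_0 = sigma^2 = 4, c_k = 0 for k >= 1.
Equations for k = 0 and k = 1 (AR order 1):
  gamma(0) = phi_1 gamma(1) + c_0
  gamma(1) = phi_1 gamma(0) + c_1
Substituting the second into the first: gamma(0) (1 - phi_1^2) = c_0 + phi_1 c_1, so
  gamma(0) = c_0 / (1 - phi_1^2) = 4 / (1 - (0.332)^2) = 4 / 0.889776 = 4.495513.
  gamma(1) = phi_1 gamma(0) = (0.332)(4.495513) = 1.49251.
Therefore gamma(1) = 1.4925 (to 4 decimal places).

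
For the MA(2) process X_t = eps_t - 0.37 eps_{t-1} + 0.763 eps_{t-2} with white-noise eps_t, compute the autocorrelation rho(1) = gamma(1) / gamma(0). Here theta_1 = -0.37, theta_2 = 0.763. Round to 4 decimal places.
\rho(1) = -0.3795

For an MA(q) process with theta_0 = 1, the autocovariance is
  gamma(k) = sigma^2 * sum_{i=0..q-k} theta_i * theta_{i+k},
and rho(k) = gamma(k) / gamma(0). Sigma^2 cancels.
  numerator   = (1)*(-0.37) + (-0.37)*(0.763) = -0.65231.
  denominator = (1)^2 + (-0.37)^2 + (0.763)^2 = 1.719069.
  rho(1) = -0.65231 / 1.719069 = -0.3795.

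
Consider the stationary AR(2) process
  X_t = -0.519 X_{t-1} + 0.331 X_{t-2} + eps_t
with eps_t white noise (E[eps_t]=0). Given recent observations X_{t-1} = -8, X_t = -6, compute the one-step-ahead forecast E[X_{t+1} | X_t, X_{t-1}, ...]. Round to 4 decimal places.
E[X_{t+1} \mid \mathcal F_t] = 0.4660

For an AR(p) model X_t = c + sum_i phi_i X_{t-i} + eps_t, the
one-step-ahead conditional mean is
  E[X_{t+1} | X_t, ...] = c + sum_i phi_i X_{t+1-i}.
Substitute known values:
  E[X_{t+1} | ...] = (-0.519) * (-6) + (0.331) * (-8)
                   = 0.4660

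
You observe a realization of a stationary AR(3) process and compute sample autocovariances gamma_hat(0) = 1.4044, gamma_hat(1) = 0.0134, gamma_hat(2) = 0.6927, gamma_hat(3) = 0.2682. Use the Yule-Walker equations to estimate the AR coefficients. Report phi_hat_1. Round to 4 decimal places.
\hat\phi_{1} = -0.1150

The Yule-Walker equations for an AR(p) process read, in matrix form,
  Gamma_p phi = r_p,   with   (Gamma_p)_{ij} = gamma(|i - j|),
                       (r_p)_i = gamma(i),   i,j = 1..p.
Substitute the sample gammas (Toeplitz matrix and right-hand side of size 3):
  Gamma_p = [[1.4044, 0.0134, 0.6927], [0.0134, 1.4044, 0.0134], [0.6927, 0.0134, 1.4044]]
  r_p     = [0.0134, 0.6927, 0.2682]
Written out (R1..R3):
  (R1) 1.4044 phi_1 + 0.0134 phi_2 + 0.6927 phi_3 = 0.0134
  (R2) 0.0134 phi_1 + 1.4044 phi_2 + 0.0134 phi_3 = 0.6927
  (R3) 0.6927 phi_1 + 0.0134 phi_2 + 1.4044 phi_3 = 0.2682
Gaussian elimination:
  R2 <- R2 - (0.0134/1.4044) R1 = R2 - (0.009541) R1:  1.404272 phi_2 + 0.006791 phi_3 = 0.692572
  R3 <- R3 - (0.6927/1.4044) R1 = R3 - (0.493236) R1:  0.006791 phi_2 + 1.062736 phi_3 = 0.261591
  R3 <- R3 - (0.006791/1.404272) R2 = R3 - (0.004836) R2:  1.062703 phi_3 = 0.258242
Back-substitution:
  phi_hat_3 = 0.258242 / 1.062703 = 0.243004
  phi_hat_2 = (0.692572 - (0.006791)(0.243004)) / 1.404272 = 0.492014
  phi_hat_1 = (0.0134 - (0.0134)(0.492014) - (0.6927)(0.243004)) / 1.4044 = -0.115012
So phi_hat = [-0.1150, 0.4920, 0.2430].
Therefore phi_hat_1 = -0.1150.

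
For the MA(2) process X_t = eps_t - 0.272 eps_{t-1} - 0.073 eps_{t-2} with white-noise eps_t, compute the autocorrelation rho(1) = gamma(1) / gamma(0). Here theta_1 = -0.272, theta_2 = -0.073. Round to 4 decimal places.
\rho(1) = -0.2336

For an MA(q) process with theta_0 = 1, the autocovariance is
  gamma(k) = sigma^2 * sum_{i=0..q-k} theta_i * theta_{i+k},
and rho(k) = gamma(k) / gamma(0). Sigma^2 cancels.
  numerator   = (1)*(-0.272) + (-0.272)*(-0.073) = -0.252144.
  denominator = (1)^2 + (-0.272)^2 + (-0.073)^2 = 1.079313.
  rho(1) = -0.252144 / 1.079313 = -0.2336.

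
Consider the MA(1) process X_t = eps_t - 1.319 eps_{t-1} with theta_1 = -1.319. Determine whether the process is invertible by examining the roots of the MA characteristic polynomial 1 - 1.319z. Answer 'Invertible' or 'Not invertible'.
\text{Not invertible}

The MA(q) characteristic polynomial is P(z) = 1 - 1.319z.
Invertibility requires all roots to lie outside the unit circle, i.e. |z| > 1 for every root.
This is linear in z: 1 + (-1.319) z = 0  =>  z = -1/(-1.319) = 0.75815,  |z| = 0.75815.
Moduli of all roots: 0.7582.
All moduli strictly greater than 1? No.
Verdict: Not invertible.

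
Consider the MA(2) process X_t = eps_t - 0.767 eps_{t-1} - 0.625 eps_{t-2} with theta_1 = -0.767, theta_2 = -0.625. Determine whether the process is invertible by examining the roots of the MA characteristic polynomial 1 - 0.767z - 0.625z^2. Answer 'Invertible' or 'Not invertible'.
\text{Not invertible}

The MA(q) characteristic polynomial is P(z) = 1 - 0.767z - 0.625z^2.
Invertibility requires all roots to lie outside the unit circle, i.e. |z| > 1 for every root.
Set 1 + (-0.767) z + (-0.625) z^2 = 0, i.e. a z^2 + b z + c = 0 with a = -0.625, b = -0.767, c = 1.
Discriminant D = b^2 - 4ac = (-0.767)^2 - 4*(-0.625)*1 = 0.588289 - (-2.5) = 3.088289.
D >= 0, so the roots are real: z = (-b +/- sqrt(D)) / (2a) = (0.767 +/- 1.757353) / (-1.25).
  z_1 = (0.767 + 1.757353) / (-1.25) = -2.0195,   |z_1| = 2.0195.
  z_2 = (0.767 - 1.757353) / (-1.25) = 0.7923,   |z_2| = 0.7923.
Moduli of all roots: 2.0195, 0.7923.
All moduli strictly greater than 1? No.
Verdict: Not invertible.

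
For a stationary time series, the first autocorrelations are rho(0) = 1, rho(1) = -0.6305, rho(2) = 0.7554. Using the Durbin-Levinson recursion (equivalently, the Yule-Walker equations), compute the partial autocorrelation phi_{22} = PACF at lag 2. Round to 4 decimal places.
\phi_{22} = 0.5940

The PACF at lag k is phi_{kk}, the last component of the solution
to the Yule-Walker system G_k phi = r_k where
  (G_k)_{ij} = rho(|i - j|), (r_k)_i = rho(i), i,j = 1..k.
Equivalently, Durbin-Levinson gives phi_{kk} iteratively:
  phi_{11} = rho(1)
  phi_{kk} = [rho(k) - sum_{j=1..k-1} phi_{k-1,j} rho(k-j)]
            / [1 - sum_{j=1..k-1} phi_{k-1,j} rho(j)],
  phi_{k,j} = phi_{k-1,j} - phi_{kk} phi_{k-1,k-j},  j = 1..k-1.
Step k = 1:
  phi_11 = rho(1) = -0.6305.
Step k = 2:
  phi_22 = [rho(2) - phi_11 rho(1)] / [1 - phi_11 rho(1)] = [0.7554 - (-0.6305)(-0.6305)] / [1 - (-0.6305)(-0.6305)]
         = 0.35786975 / 0.60246975 = 0.594.
Therefore phi_{22} = 0.5940.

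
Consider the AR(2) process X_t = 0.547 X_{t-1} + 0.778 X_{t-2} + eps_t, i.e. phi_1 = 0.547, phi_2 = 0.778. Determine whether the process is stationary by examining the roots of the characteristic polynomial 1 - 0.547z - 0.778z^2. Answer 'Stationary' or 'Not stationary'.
\text{Not stationary}

The AR(p) characteristic polynomial is P(z) = 1 - 0.547z - 0.778z^2.
Stationarity requires all roots to lie outside the unit circle, i.e. |z| > 1 for every root.
Set 1 + (-0.547) z + (-0.778) z^2 = 0, i.e. a z^2 + b z + c = 0 with a = -0.778, b = -0.547, c = 1.
Discriminant D = b^2 - 4ac = (-0.547)^2 - 4*(-0.778)*1 = 0.299209 - (-3.112) = 3.411209.
D >= 0, so the roots are real: z = (-b +/- sqrt(D)) / (2a) = (0.547 +/- 1.846946) / (-1.556).
  z_1 = (0.547 + 1.846946) / (-1.556) = -1.5385,   |z_1| = 1.5385.
  z_2 = (0.547 - 1.846946) / (-1.556) = 0.8354,   |z_2| = 0.8354.
Moduli of all roots: 1.5385, 0.8354.
All moduli strictly greater than 1? No.
Verdict: Not stationary.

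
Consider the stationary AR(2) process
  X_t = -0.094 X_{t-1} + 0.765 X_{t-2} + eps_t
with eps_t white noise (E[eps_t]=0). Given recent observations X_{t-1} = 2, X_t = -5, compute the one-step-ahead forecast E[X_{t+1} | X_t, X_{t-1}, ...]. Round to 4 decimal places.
E[X_{t+1} \mid \mathcal F_t] = 2.0000

For an AR(p) model X_t = c + sum_i phi_i X_{t-i} + eps_t, the
one-step-ahead conditional mean is
  E[X_{t+1} | X_t, ...] = c + sum_i phi_i X_{t+1-i}.
Substitute known values:
  E[X_{t+1} | ...] = (-0.094) * (-5) + (0.765) * (2)
                   = 2.0000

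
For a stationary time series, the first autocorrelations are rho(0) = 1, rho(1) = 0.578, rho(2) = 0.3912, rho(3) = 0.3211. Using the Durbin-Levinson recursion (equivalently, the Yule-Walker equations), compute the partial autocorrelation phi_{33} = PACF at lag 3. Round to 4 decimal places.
\phi_{33} = 0.0980

The PACF at lag k is phi_{kk}, the last component of the solution
to the Yule-Walker system G_k phi = r_k where
  (G_k)_{ij} = rho(|i - j|), (r_k)_i = rho(i), i,j = 1..k.
Equivalently, Durbin-Levinson gives phi_{kk} iteratively:
  phi_{11} = rho(1)
  phi_{kk} = [rho(k) - sum_{j=1..k-1} phi_{k-1,j} rho(k-j)]
            / [1 - sum_{j=1..k-1} phi_{k-1,j} rho(j)],
  phi_{k,j} = phi_{k-1,j} - phi_{kk} phi_{k-1,k-j},  j = 1..k-1.
Step k = 1:
  phi_11 = rho(1) = 0.578.
Step k = 2:
  phi_22 = [rho(2) - phi_11 rho(1)] / [1 - phi_11 rho(1)] = [0.3912 - (0.578)(0.578)] / [1 - (0.578)(0.578)]
         = 0.057116 / 0.665916 = 0.085771.
  Update: phi_21 = phi_11 - phi_22 phi_11 = 0.578 - (0.085771)(0.578) = 0.528425.
Step k = 3:
  phi_33 = [rho(3) - phi_21 rho(2) - phi_22 rho(1)] / [1 - phi_21 rho(1) - phi_22 rho(2)]
    numerator   = 0.3211 - (0.528425)(0.3912) - (0.085771)(0.578) = 0.0648049
    denominator = 1 - (0.528425)(0.578) - (0.085771)(0.3912) = 0.66101713
  phi_33 = 0.0648049 / 0.66101713 = 0.098.
Therefore phi_{33} = 0.0980.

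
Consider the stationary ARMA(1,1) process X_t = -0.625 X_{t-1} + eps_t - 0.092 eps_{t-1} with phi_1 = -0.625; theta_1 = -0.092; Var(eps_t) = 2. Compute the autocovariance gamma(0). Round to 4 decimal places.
\gamma(0) = 3.6873

Multiply the model equation by X_{t-k} and take expectations. With theta_0 = psi_0 = 1 and psi_j the MA(infinity) weights, this gives
  gamma(k) - sum_i phi_i gamma(k-i) = c_k,
  c_k = sigma^2 * sum_{j=k..q} theta_j psi_{j-k}   (c_k = 0 for k > q),
using gamma(-m) = gamma(m).
psi-weights needed (psi_j = theta_j + sum_i phi_i psi_{j-i}):
  psi_1 = theta_1 + phi_1 = -0.092 + (-0.625) = -0.717
Right-hand sides:
  c_0 = sigma^2 (1 + theta_1 psi_1) = 2 * (1 + (-0.092)(-0.717)) = 2 * 1.065964 = 2.131928
  c_1 = sigma^2 theta_1 = 2 * (-0.092) = -0.184
  c_2 = 0
Equations for k = 0 and k = 1 (AR order 1):
  gamma(0) = phi_1 gamma(1) + c_0
  gamma(1) = phi_1 gamma(0) + c_1
Substituting the second into the first: gamma(0) (1 - phi_1^2) = c_0 + phi_1 c_1, so
  gamma(0) = (c_0 + phi_1 c_1) / (1 - phi_1^2) = (2.131928 + (-0.625)(-0.184)) / (1 - (-0.625)^2) = 2.246928 / 0.609375 = 3.687266.
Therefore gamma(0) = 3.6873 (to 4 decimal places).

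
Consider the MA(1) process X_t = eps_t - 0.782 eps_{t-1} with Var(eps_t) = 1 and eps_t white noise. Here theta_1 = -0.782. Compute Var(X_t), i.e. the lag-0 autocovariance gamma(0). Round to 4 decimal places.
\gamma(0) = 1.6115

For an MA(q) process X_t = eps_t + sum_i theta_i eps_{t-i} with
Var(eps_t) = sigma^2, the variance is
  gamma(0) = sigma^2 * (1 + sum_i theta_i^2).
  sum_i theta_i^2 = (-0.782)^2 = 0.611524.
  gamma(0) = 1 * (1 + 0.611524) = 1 * 1.611524 = 1.611524, which rounds to 1.6115.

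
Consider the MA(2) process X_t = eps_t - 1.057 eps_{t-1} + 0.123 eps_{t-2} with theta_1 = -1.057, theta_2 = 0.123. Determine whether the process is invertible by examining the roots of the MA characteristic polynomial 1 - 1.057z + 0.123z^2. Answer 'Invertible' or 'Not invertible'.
\text{Invertible}

The MA(q) characteristic polynomial is P(z) = 1 - 1.057z + 0.123z^2.
Invertibility requires all roots to lie outside the unit circle, i.e. |z| > 1 for every root.
Set 1 + (-1.057) z + (0.123) z^2 = 0, i.e. a z^2 + b z + c = 0 with a = 0.123, b = -1.057, c = 1.
Discriminant D = b^2 - 4ac = (-1.057)^2 - 4*(0.123)*1 = 1.117249 - (0.492) = 0.625249.
D >= 0, so the roots are real: z = (-b +/- sqrt(D)) / (2a) = (1.057 +/- 0.790727) / (0.246).
  z_1 = (1.057 + 0.790727) / (0.246) = 7.5111,   |z_1| = 7.5111.
  z_2 = (1.057 - 0.790727) / (0.246) = 1.0824,   |z_2| = 1.0824.
Moduli of all roots: 7.5111, 1.0824.
All moduli strictly greater than 1? Yes.
Verdict: Invertible.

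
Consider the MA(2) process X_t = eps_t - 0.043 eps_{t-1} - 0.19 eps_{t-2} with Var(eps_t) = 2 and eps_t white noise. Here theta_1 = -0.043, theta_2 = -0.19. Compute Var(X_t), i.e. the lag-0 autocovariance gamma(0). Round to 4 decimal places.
\gamma(0) = 2.0759

For an MA(q) process X_t = eps_t + sum_i theta_i eps_{t-i} with
Var(eps_t) = sigma^2, the variance is
  gamma(0) = sigma^2 * (1 + sum_i theta_i^2).
  sum_i theta_i^2 = (-0.043)^2 + (-0.19)^2 = 0.001849 + 0.0361 = 0.037949.
  gamma(0) = 2 * (1 + 0.037949) = 2 * 1.037949 = 2.075898, which rounds to 2.0759.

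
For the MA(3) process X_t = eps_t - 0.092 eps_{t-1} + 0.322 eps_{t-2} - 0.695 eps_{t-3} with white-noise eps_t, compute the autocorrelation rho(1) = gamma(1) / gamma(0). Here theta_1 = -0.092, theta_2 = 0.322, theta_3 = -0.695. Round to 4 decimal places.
\rho(1) = -0.2165

For an MA(q) process with theta_0 = 1, the autocovariance is
  gamma(k) = sigma^2 * sum_{i=0..q-k} theta_i * theta_{i+k},
and rho(k) = gamma(k) / gamma(0). Sigma^2 cancels.
  numerator   = (1)*(-0.092) + (-0.092)*(0.322) + (0.322)*(-0.695) = -0.345414.
  denominator = (1)^2 + (-0.092)^2 + (0.322)^2 + (-0.695)^2 = 1.595173.
  rho(1) = -0.345414 / 1.595173 = -0.2165.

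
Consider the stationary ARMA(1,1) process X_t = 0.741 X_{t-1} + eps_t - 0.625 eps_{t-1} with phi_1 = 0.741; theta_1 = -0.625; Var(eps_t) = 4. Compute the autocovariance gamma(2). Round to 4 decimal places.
\gamma(2) = 0.4094

Multiply the model equation by X_{t-k} and take expectations. With theta_0 = psi_0 = 1 and psi_j the MA(infinity) weights, this gives
  gamma(k) - sum_i phi_i gamma(k-i) = c_k,
  c_k = sigma^2 * sum_{j=k..q} theta_j psi_{j-k}   (c_k = 0 for k > q),
using gamma(-m) = gamma(m).
psi-weights needed (psi_j = theta_j + sum_i phi_i psi_{j-i}):
  psi_1 = theta_1 + phi_1 = -0.625 + (0.741) = 0.116
Right-hand sides:
  c_0 = sigma^2 (1 + theta_1 psi_1) = 4 * (1 + (-0.625)(0.116)) = 4 * 0.9275 = 3.71
  c_1 = sigma^2 theta_1 = 4 * (-0.625) = -2.5
  c_2 = 0
Equations for k = 0 and k = 1 (AR order 1):
  gamma(0) = phi_1 gamma(1) + c_0
  gamma(1) = phi_1 gamma(0) + c_1
Substituting the second into the first: gamma(0) (1 - phi_1^2) = c_0 + phi_1 c_1, so
  gamma(0) = (c_0 + phi_1 c_1) / (1 - phi_1^2) = (3.71 + (0.741)(-2.5)) / (1 - (0.741)^2) = 1.8575 / 0.450919 = 4.119365.
  gamma(1) = phi_1 gamma(0) + c_1 = (0.741)(4.119365) + (-2.5) = 0.55245.
For k = 2 (> q): gamma(2) = phi_1 gamma(1) = (0.741)(0.55245) = 0.409365.
Therefore gamma(2) = 0.4094 (to 4 decimal places).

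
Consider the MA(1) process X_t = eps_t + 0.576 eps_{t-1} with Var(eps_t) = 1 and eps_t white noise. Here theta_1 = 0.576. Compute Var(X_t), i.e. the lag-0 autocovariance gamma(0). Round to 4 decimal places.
\gamma(0) = 1.3318

For an MA(q) process X_t = eps_t + sum_i theta_i eps_{t-i} with
Var(eps_t) = sigma^2, the variance is
  gamma(0) = sigma^2 * (1 + sum_i theta_i^2).
  sum_i theta_i^2 = (0.576)^2 = 0.331776.
  gamma(0) = 1 * (1 + 0.331776) = 1 * 1.331776 = 1.331776, which rounds to 1.3318.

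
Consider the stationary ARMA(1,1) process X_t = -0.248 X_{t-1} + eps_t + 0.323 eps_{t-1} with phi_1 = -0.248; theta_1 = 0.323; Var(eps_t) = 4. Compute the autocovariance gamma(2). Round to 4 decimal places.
\gamma(2) = -0.0729

Multiply the model equation by X_{t-k} and take expectations. With theta_0 = psi_0 = 1 and psi_j the MA(infinity) weights, this gives
  gamma(k) - sum_i phi_i gamma(k-i) = c_k,
  c_k = sigma^2 * sum_{j=k..q} theta_j psi_{j-k}   (c_k = 0 for k > q),
using gamma(-m) = gamma(m).
psi-weights needed (psi_j = theta_j + sum_i phi_i psi_{j-i}):
  psi_1 = theta_1 + phi_1 = 0.323 + (-0.248) = 0.075
Right-hand sides:
  c_0 = sigma^2 (1 + theta_1 psi_1) = 4 * (1 + (0.323)(0.075)) = 4 * 1.024225 = 4.0969
  c_1 = sigma^2 theta_1 = 4 * (0.323) = 1.292
  c_2 = 0
Equations for k = 0 and k = 1 (AR order 1):
  gamma(0) = phi_1 gamma(1) + c_0
  gamma(1) = phi_1 gamma(0) + c_1
Substituting the second into the first: gamma(0) (1 - phi_1^2) = c_0 + phi_1 c_1, so
  gamma(0) = (c_0 + phi_1 c_1) / (1 - phi_1^2) = (4.0969 + (-0.248)(1.292)) / (1 - (-0.248)^2) = 3.776484 / 0.938496 = 4.023975.
  gamma(1) = phi_1 gamma(0) + c_1 = (-0.248)(4.023975) + (1.292) = 0.294054.
For k = 2 (> q): gamma(2) = phi_1 gamma(1) = (-0.248)(0.294054) = -0.072925.
Therefore gamma(2) = -0.0729 (to 4 decimal places).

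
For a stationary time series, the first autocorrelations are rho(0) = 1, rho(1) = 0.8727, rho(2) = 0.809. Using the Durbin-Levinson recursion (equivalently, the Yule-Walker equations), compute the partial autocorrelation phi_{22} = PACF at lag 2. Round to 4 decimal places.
\phi_{22} = 0.1988

The PACF at lag k is phi_{kk}, the last component of the solution
to the Yule-Walker system G_k phi = r_k where
  (G_k)_{ij} = rho(|i - j|), (r_k)_i = rho(i), i,j = 1..k.
Equivalently, Durbin-Levinson gives phi_{kk} iteratively:
  phi_{11} = rho(1)
  phi_{kk} = [rho(k) - sum_{j=1..k-1} phi_{k-1,j} rho(k-j)]
            / [1 - sum_{j=1..k-1} phi_{k-1,j} rho(j)],
  phi_{k,j} = phi_{k-1,j} - phi_{kk} phi_{k-1,k-j},  j = 1..k-1.
Step k = 1:
  phi_11 = rho(1) = 0.8727.
Step k = 2:
  phi_22 = [rho(2) - phi_11 rho(1)] / [1 - phi_11 rho(1)] = [0.809 - (0.8727)(0.8727)] / [1 - (0.8727)(0.8727)]
         = 0.04739471 / 0.23839471 = 0.1988.
Therefore phi_{22} = 0.1988.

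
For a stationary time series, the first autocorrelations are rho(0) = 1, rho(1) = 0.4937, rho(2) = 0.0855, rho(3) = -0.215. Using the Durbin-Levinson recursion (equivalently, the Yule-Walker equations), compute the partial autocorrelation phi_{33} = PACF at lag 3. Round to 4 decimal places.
\phi_{33} = -0.2250

The PACF at lag k is phi_{kk}, the last component of the solution
to the Yule-Walker system G_k phi = r_k where
  (G_k)_{ij} = rho(|i - j|), (r_k)_i = rho(i), i,j = 1..k.
Equivalently, Durbin-Levinson gives phi_{kk} iteratively:
  phi_{11} = rho(1)
  phi_{kk} = [rho(k) - sum_{j=1..k-1} phi_{k-1,j} rho(k-j)]
            / [1 - sum_{j=1..k-1} phi_{k-1,j} rho(j)],
  phi_{k,j} = phi_{k-1,j} - phi_{kk} phi_{k-1,k-j},  j = 1..k-1.
Step k = 1:
  phi_11 = rho(1) = 0.4937.
Step k = 2:
  phi_22 = [rho(2) - phi_11 rho(1)] / [1 - phi_11 rho(1)] = [0.0855 - (0.4937)(0.4937)] / [1 - (0.4937)(0.4937)]
         = -0.15823969 / 0.75626031 = -0.20924.
  Update: phi_21 = phi_11 - phi_22 phi_11 = 0.4937 - (-0.20924)(0.4937) = 0.597002.
Step k = 3:
  phi_33 = [rho(3) - phi_21 rho(2) - phi_22 rho(1)] / [1 - phi_21 rho(1) - phi_22 rho(2)]
    numerator   = -0.215 - (0.597002)(0.0855) - (-0.20924)(0.4937) = -0.16274199
    denominator = 1 - (0.597002)(0.4937) - (-0.20924)(0.0855) = 0.72315028
  phi_33 = -0.16274199 / 0.72315028 = -0.225.
Therefore phi_{33} = -0.2250.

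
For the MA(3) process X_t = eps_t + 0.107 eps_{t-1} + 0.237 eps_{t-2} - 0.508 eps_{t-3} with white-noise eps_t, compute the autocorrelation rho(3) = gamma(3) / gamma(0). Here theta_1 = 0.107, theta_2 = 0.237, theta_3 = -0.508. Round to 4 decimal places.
\rho(3) = -0.3832

For an MA(q) process with theta_0 = 1, the autocovariance is
  gamma(k) = sigma^2 * sum_{i=0..q-k} theta_i * theta_{i+k},
and rho(k) = gamma(k) / gamma(0). Sigma^2 cancels.
  numerator   = (1)*(-0.508) = -0.508.
  denominator = (1)^2 + (0.107)^2 + (0.237)^2 + (-0.508)^2 = 1.325682.
  rho(3) = -0.508 / 1.325682 = -0.3832.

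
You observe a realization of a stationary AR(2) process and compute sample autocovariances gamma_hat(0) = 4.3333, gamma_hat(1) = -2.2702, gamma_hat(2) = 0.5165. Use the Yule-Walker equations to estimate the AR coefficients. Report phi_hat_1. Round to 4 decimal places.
\hat\phi_{1} = -0.6360

The Yule-Walker equations for an AR(p) process read, in matrix form,
  Gamma_p phi = r_p,   with   (Gamma_p)_{ij} = gamma(|i - j|),
                       (r_p)_i = gamma(i),   i,j = 1..p.
Substitute the sample gammas (Toeplitz matrix and right-hand side of size 2):
  Gamma_p = [[4.3333, -2.2702], [-2.2702, 4.3333]]
  r_p     = [-2.2702, 0.5165]
Written out:
  4.3333 phi_1 - 2.2702 phi_2 = -2.2702
  -2.2702 phi_1 + 4.3333 phi_2 = 0.5165
Solve by Cramer's rule:
  det = gamma(0)^2 - gamma(1)^2 = (4.3333)^2 - (-2.2702)^2 = 18.77748889 - 5.15380804 = 13.62368085
  phi_hat_1 = [gamma(1) gamma(0) - gamma(1) gamma(2)] / det = [(-2.2702)(4.3333) - (-2.2702)(0.5165)] / 13.62368085 = -8.66489936 / 13.62368085 = -0.636
  phi_hat_2 = [gamma(0) gamma(2) - gamma(1)^2] / det = [(4.3333)(0.5165) - (-2.2702)^2] / 13.62368085 = -2.91565859 / 13.62368085 = -0.214
So phi_hat = [-0.6360, -0.2140].
Therefore phi_hat_1 = -0.6360.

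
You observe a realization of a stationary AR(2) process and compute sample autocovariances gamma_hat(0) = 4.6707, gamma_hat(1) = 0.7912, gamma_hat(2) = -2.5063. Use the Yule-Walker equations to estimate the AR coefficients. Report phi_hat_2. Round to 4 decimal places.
\hat\phi_{2} = -0.5820

The Yule-Walker equations for an AR(p) process read, in matrix form,
  Gamma_p phi = r_p,   with   (Gamma_p)_{ij} = gamma(|i - j|),
                       (r_p)_i = gamma(i),   i,j = 1..p.
Substitute the sample gammas (Toeplitz matrix and right-hand side of size 2):
  Gamma_p = [[4.6707, 0.7912], [0.7912, 4.6707]]
  r_p     = [0.7912, -2.5063]
Written out:
  4.6707 phi_1 + 0.7912 phi_2 = 0.7912
  0.7912 phi_1 + 4.6707 phi_2 = -2.5063
Solve by Cramer's rule:
  det = gamma(0)^2 - gamma(1)^2 = (4.6707)^2 - (0.7912)^2 = 21.81543849 - 0.62599744 = 21.18944105
  phi_hat_1 = [gamma(1) gamma(0) - gamma(1) gamma(2)] / det = [(0.7912)(4.6707) - (0.7912)(-2.5063)] / 21.18944105 = 5.6784424 / 21.18944105 = 0.268
  phi_hat_2 = [gamma(0) gamma(2) - gamma(1)^2] / det = [(4.6707)(-2.5063) - (0.7912)^2] / 21.18944105 = -12.33217285 / 21.18944105 = -0.582
So phi_hat = [0.2680, -0.5820].
Therefore phi_hat_2 = -0.5820.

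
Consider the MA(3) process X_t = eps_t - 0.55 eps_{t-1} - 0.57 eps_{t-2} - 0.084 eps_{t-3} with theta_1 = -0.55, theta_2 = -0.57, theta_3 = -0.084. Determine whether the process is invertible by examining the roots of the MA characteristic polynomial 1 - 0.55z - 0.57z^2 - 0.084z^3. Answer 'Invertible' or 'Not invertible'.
\text{Not invertible}

The MA(q) characteristic polynomial is P(z) = 1 - 0.55z - 0.57z^2 - 0.084z^3.
Invertibility requires all roots to lie outside the unit circle, i.e. |z| > 1 for every root.
Degree 3: look for a simple real root z0 first, then factor out (1 - z/z0) and solve the remaining quadratic.
Testing z0 = -5: P(-5) = 1 + (-0.55)(-5) + (-0.57)(-5)^2 + (-0.084)(-5)^3
  = 1 + (2.75) + (-14.25) + (10.5) = 0.  So z_0 = -5 is a root, |z_0| = 5.
Divide out the factor (1 + 0.2 z) = (1 - z/z0) (since 1/z0 = -0.2):
  P(z) = (1 + 0.2 z)(1 + (-0.75) z + (-0.42) z^2)
  [check: z-coef -0.75 - (-0.2) = -0.55; z^2-coef -0.42 - (-0.2)(-0.75) = -0.57; z^3-coef -(-0.2)(-0.42) = -0.084.]
Remaining roots from the quadratic factor 1 + (-0.75) z + (-0.42) z^2:
  Set 1 + (-0.75) z + (-0.42) z^2 = 0, i.e. a z^2 + b z + c = 0 with a = -0.42, b = -0.75, c = 1.
  Discriminant D = b^2 - 4ac = (-0.75)^2 - 4*(-0.42)*1 = 0.5625 - (-1.68) = 2.2425.
  D >= 0, so the roots are real: z = (-b +/- sqrt(D)) / (2a) = (0.75 +/- 1.497498) / (-0.84).
    z_1 = (0.75 + 1.497498) / (-0.84) = -2.6756,   |z_1| = 2.6756.
    z_2 = (0.75 - 1.497498) / (-0.84) = 0.8899,   |z_2| = 0.8899.
Moduli of all roots: 5.0000, 2.6756, 0.8899.
All moduli strictly greater than 1? No.
Verdict: Not invertible.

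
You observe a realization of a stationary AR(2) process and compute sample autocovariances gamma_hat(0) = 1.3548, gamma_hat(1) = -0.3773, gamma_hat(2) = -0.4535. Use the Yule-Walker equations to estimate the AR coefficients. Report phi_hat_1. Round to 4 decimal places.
\hat\phi_{1} = -0.4030

The Yule-Walker equations for an AR(p) process read, in matrix form,
  Gamma_p phi = r_p,   with   (Gamma_p)_{ij} = gamma(|i - j|),
                       (r_p)_i = gamma(i),   i,j = 1..p.
Substitute the sample gammas (Toeplitz matrix and right-hand side of size 2):
  Gamma_p = [[1.3548, -0.3773], [-0.3773, 1.3548]]
  r_p     = [-0.3773, -0.4535]
Written out:
  1.3548 phi_1 - 0.3773 phi_2 = -0.3773
  -0.3773 phi_1 + 1.3548 phi_2 = -0.4535
Solve by Cramer's rule:
  det = gamma(0)^2 - gamma(1)^2 = (1.3548)^2 - (-0.3773)^2 = 1.83548304 - 0.14235529 = 1.69312775
  phi_hat_1 = [gamma(1) gamma(0) - gamma(1) gamma(2)] / det = [(-0.3773)(1.3548) - (-0.3773)(-0.4535)] / 1.69312775 = -0.68227159 / 1.69312775 = -0.403
  phi_hat_2 = [gamma(0) gamma(2) - gamma(1)^2] / det = [(1.3548)(-0.4535) - (-0.3773)^2] / 1.69312775 = -0.75675709 / 1.69312775 = -0.447
So phi_hat = [-0.4030, -0.4470].
Therefore phi_hat_1 = -0.4030.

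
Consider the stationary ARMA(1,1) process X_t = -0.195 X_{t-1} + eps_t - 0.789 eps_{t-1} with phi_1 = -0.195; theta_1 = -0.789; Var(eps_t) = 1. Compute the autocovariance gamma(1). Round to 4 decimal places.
\gamma(1) = -1.1803

Multiply the model equation by X_{t-k} and take expectations. With theta_0 = psi_0 = 1 and psi_j the MA(infinity) weights, this gives
  gamma(k) - sum_i phi_i gamma(k-i) = c_k,
  c_k = sigma^2 * sum_{j=k..q} theta_j psi_{j-k}   (c_k = 0 for k > q),
using gamma(-m) = gamma(m).
psi-weights needed (psi_j = theta_j + sum_i phi_i psi_{j-i}):
  psi_1 = theta_1 + phi_1 = -0.789 + (-0.195) = -0.984
Right-hand sides:
  c_0 = sigma^2 (1 + theta_1 psi_1) = 1 * (1 + (-0.789)(-0.984)) = 1 * 1.776376 = 1.776376
  c_1 = sigma^2 theta_1 = 1 * (-0.789) = -0.789
  c_2 = 0
Equations for k = 0 and k = 1 (AR order 1):
  gamma(0) = phi_1 gamma(1) + c_0
  gamma(1) = phi_1 gamma(0) + c_1
Substituting the second into the first: gamma(0) (1 - phi_1^2) = c_0 + phi_1 c_1, so
  gamma(0) = (c_0 + phi_1 c_1) / (1 - phi_1^2) = (1.776376 + (-0.195)(-0.789)) / (1 - (-0.195)^2) = 1.930231 / 0.961975 = 2.006529.
  gamma(1) = phi_1 gamma(0) + c_1 = (-0.195)(2.006529) + (-0.789) = -1.180273.
Therefore gamma(1) = -1.1803 (to 4 decimal places).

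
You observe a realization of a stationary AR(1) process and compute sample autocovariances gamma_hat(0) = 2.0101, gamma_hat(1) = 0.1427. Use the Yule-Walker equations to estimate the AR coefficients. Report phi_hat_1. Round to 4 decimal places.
\hat\phi_{1} = 0.0710

The Yule-Walker equations for an AR(p) process read, in matrix form,
  Gamma_p phi = r_p,   with   (Gamma_p)_{ij} = gamma(|i - j|),
                       (r_p)_i = gamma(i),   i,j = 1..p.
Substitute the sample gammas (Toeplitz matrix and right-hand side of size 1):
  Gamma_p = [[2.0101]]
  r_p     = [0.1427]
With p = 1 this is the single equation gamma(0) phi_1 = gamma(1):
  phi_hat_1 = gamma(1) / gamma(0) = 0.1427 / 2.0101 = 0.0710.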